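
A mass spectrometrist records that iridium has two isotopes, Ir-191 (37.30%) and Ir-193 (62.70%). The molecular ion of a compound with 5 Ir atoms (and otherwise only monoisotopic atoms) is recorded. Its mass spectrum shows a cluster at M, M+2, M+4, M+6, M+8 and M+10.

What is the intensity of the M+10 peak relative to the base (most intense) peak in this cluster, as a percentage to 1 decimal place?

Binomial terms of (0.3730 + 0.6270)^5: M 0.0072, M+2 0.0607, M+4 0.2040, M+6 0.3429, M+8 0.2882, M+10 0.0969 → M+6 is the base peak.
P(M+6) = C(5,3) × 0.3730^2 × 0.6270^3 = 10 × 0.139129 × 0.24649188 = 0.342942 (base)
P(M+10) = C(5,5) × 0.3730^0 × 0.6270^5 = 1 × 1.0000 × 0.09690311 = 0.096903
Relative intensity = 0.096903 / 0.342942 × 100 = 28.3

28.3%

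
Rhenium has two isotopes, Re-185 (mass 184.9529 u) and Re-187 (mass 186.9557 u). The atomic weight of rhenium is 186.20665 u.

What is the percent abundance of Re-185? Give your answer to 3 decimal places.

With x = fraction of Re-185 (so Re-187 is 1 − x):
184.9529·x + 186.9557·(1 − x) = 186.20665
(184.9529 − 186.9557)·x = 186.20665 − 186.9557
x = -0.74905 / -2.0028 = 0.37400 → 37.400% Re-185, 62.600% Re-187.

37.400%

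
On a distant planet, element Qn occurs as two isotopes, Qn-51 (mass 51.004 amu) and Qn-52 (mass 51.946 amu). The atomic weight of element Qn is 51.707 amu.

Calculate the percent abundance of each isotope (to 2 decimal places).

Writing the weighted mean with unknown fraction x of Qn-51:
51.004·x + 51.946·(1 − x) = 51.707
(51.004 − 51.946)·x = 51.707 − 51.946
x = -0.239 / -0.942 = 0.25372 → 25.37% Qn-51, 74.63% Qn-52.

Qn-51: 25.37%, Qn-52: 74.63%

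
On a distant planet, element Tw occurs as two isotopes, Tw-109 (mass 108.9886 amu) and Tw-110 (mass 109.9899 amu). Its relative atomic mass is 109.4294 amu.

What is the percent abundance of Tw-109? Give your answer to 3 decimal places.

With x = fraction of Tw-109 (so Tw-110 is 1 − x):
108.9886·x + 109.9899·(1 − x) = 109.4294
(108.9886 − 109.9899)·x = 109.4294 − 109.9899
x = -0.5605 / -1.0013 = 0.55977 → 55.977% Tw-109, 44.023% Tw-110.

55.977%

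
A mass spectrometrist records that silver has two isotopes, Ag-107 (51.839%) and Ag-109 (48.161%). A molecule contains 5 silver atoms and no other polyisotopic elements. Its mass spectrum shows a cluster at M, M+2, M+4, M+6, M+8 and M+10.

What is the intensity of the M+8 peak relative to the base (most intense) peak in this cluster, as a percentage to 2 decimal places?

43.16%

Term probabilities: M 0.0374, M+2 0.1739, M+4 0.3231, M+6 0.3002, M+8 0.1394, M+10 0.0259. Base peak = M+4.
P(M+4) = C(5,2) × 0.51839^3 × 0.48161^2 = 10 × 0.13930601 × 0.23194819 = 0.323118 (base)
P(M+8) = C(5,4) × 0.51839^1 × 0.48161^4 = 5 × 0.51839 × 0.05379996 = 0.139447
Relative intensity = 0.139447 / 0.323118 × 100 = 43.16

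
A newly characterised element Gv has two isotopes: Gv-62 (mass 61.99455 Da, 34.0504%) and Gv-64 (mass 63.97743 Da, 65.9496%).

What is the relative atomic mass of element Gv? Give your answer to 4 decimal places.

63.3023 Da

The abundance-weighted mean is 0.340504 × 61.99455 + 0.659496 × 63.97743
= 21.109392 + 42.192859 = 63.302251 Da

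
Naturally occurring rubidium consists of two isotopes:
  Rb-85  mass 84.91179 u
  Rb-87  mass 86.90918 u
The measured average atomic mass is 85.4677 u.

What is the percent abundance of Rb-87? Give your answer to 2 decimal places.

27.83%

Writing the weighted mean with unknown fraction x of Rb-85:
84.91179·x + 86.90918·(1 − x) = 85.4677
(84.91179 − 86.90918)·x = 85.4677 − 86.90918
x = -1.44148 / -1.99739 = 0.72168 → 72.17% Rb-85, 27.83% Rb-87.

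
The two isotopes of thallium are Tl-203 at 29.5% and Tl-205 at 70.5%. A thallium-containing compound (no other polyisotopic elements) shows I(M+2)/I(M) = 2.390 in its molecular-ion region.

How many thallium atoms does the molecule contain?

With n Tl atoms, P(M+2)/P(M) = C(n,1)·p^(n−1)q / p^n = n·q/p = n · 0.705/0.295.
n = 2.390 × 0.295/0.705 = 1.00 ≈ 1

1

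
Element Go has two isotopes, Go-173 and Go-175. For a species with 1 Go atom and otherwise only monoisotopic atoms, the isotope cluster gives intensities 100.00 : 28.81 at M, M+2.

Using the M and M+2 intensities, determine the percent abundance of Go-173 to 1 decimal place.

77.6%

Write p for the Go-173 fraction. I(M+2)/I(M) = [C(1,1)·p^0·(1−p)] / p^1 = 1·(1−p)/p = 28.81/100.00 = 0.2881
(1−p)/p = 0.2881/1 = 0.2881  ⇒  p = 1/(1 + 0.2881) = 0.7763
Go-173: 77.6%, Go-175: 22.4%.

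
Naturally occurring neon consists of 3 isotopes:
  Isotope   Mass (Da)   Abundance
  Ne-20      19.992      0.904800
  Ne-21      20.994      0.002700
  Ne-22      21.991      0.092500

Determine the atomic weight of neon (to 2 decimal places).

20.18 Da

The abundance-weighted mean is 0.904800 × 19.992 + 0.002700 × 20.994 + 0.092500 × 21.991
= 18.0888 + 0.0567 + 2.0342 = 20.1797 Da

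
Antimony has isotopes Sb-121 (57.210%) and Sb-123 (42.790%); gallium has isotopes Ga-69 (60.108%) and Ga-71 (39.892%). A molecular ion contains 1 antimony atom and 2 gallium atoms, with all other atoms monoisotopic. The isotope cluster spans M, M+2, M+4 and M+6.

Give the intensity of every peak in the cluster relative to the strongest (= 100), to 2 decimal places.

48.19 : 100.00 : 69.06 : 15.87

Antimony pattern (n=1): 0.5721 : 0.4279
Gallium pattern (n=2): 0.36129717 : 0.47956567 : 0.15913717
Convolve the two distributions (both contribute in 2-u steps):
  M: 0.5721×0.36129717 = 0.206698
  M+2: 0.5721×0.47956567 + 0.4279×0.36129717 = 0.428959
  M+4: 0.5721×0.15913717 + 0.4279×0.47956567 = 0.296249
  M+6: 0.4279×0.15913717 = 0.068095
Scale to base peak (0.428959) = 100: 48.19 : 100.00 : 69.06 : 15.87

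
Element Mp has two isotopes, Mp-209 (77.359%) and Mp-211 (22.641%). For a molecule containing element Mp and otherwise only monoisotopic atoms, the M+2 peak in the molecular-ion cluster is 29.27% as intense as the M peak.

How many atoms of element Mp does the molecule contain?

For n independent Mp atoms, I(M+2)/I(M) = n · (abundance Mp-211) / (abundance Mp-209) = n · 0.22641/0.77359.
n = 0.2927 × 0.77359/0.22641 = 1.00 ≈ 1

1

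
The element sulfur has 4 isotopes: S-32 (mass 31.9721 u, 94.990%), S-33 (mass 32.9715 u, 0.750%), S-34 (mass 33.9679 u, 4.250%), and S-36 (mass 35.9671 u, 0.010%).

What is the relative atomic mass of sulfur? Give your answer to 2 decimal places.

32.06 u

The abundance-weighted mean is 0.94990 × 31.9721 + 0.00750 × 32.9715 + 0.04250 × 33.9679 + 0.00010 × 35.9671
= 30.37030 + 0.24729 + 1.44364 + 0.00360 = 32.06483 u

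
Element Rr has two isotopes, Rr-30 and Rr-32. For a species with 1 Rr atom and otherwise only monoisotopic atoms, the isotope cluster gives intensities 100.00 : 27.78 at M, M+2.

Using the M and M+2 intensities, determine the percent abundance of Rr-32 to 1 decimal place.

Let p = fractional abundance of Rr-30. I(M+2)/I(M) = [C(1,1)·p^0·(1−p)] / p^1 = 1·(1−p)/p = 27.78/100.00 = 0.2778
(1−p)/p = 0.2778/1 = 0.2778  ⇒  p = 1/(1 + 0.2778) = 0.7826
Rr-30: 78.3%, Rr-32: 21.7%.

21.7%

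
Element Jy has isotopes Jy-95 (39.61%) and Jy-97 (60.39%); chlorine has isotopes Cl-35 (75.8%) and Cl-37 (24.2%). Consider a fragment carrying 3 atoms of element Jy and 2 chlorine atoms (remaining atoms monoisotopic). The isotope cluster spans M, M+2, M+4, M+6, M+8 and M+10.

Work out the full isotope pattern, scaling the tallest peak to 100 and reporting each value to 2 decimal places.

Element Jy pattern (n=3): 0.06214619 : 0.28424705 : 0.43336732 : 0.22023944
Chlorine pattern (n=2): 0.574564 : 0.366872 : 0.058564
Convolve the two distributions (both contribute in 2-u steps):
  M: 0.06214619×0.574564 = 0.035707
  M+2: 0.06214619×0.366872 + 0.28424705×0.574564 = 0.186118
  M+4: 0.06214619×0.058564 + 0.28424705×0.366872 + 0.43336732×0.574564 = 0.356919
  M+6: 0.28424705×0.058564 + 0.43336732×0.366872 + 0.22023944×0.574564 = 0.302179
  M+8: 0.43336732×0.058564 + 0.22023944×0.366872 = 0.106179
  M+10: 0.22023944×0.058564 = 0.012898
Scale to base peak (0.356919) = 100: 10.00 : 52.15 : 100.00 : 84.66 : 29.75 : 3.61

10.00 : 52.15 : 100.00 : 84.66 : 29.75 : 3.61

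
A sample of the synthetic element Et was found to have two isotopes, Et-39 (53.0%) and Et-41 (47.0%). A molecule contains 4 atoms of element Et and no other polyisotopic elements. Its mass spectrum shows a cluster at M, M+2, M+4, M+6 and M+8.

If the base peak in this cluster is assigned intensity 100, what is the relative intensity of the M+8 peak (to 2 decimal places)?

Term probabilities: M 0.0789, M+2 0.2799, M+4 0.3723, M+6 0.2201, M+8 0.0488. Base peak = M+4.
P(M+4) = C(4,2) × 0.530^2 × 0.470^2 = 6 × 0.2809 × 0.2209 = 0.372305 (base)
P(M+8) = C(4,4) × 0.530^0 × 0.470^4 = 1 × 1.0000 × 0.04879681 = 0.048797
Relative intensity = 0.048797 / 0.372305 × 100 = 13.11

13.11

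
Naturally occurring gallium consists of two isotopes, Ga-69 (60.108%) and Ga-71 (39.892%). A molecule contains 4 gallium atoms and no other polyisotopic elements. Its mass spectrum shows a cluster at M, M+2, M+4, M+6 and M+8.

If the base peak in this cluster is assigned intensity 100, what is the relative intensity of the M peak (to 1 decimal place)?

(0.60108 + 0.39892)^4 gives M 0.1305, M+2 0.3465, M+4 0.3450, M+6 0.1526, M+8 0.0253; the largest is M+2.
P(M+2) = C(4,1) × 0.60108^3 × 0.39892^1 = 4 × 0.2171685 × 0.39892 = 0.346531 (base)
P(M) = C(4,0) × 0.60108^4 × 0.39892^0 = 1 × 0.13053564 × 1.0000 = 0.130536
Relative intensity = 0.130536 / 0.346531 × 100 = 37.7

37.7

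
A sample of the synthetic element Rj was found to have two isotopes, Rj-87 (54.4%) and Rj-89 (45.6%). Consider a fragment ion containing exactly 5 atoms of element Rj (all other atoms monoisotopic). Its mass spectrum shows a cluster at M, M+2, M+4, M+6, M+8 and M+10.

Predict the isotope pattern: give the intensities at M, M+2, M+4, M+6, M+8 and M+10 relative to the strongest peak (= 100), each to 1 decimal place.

The 5 Rj atoms are independent, so intensities follow the terms of (0.544 + 0.456)^5.
P(M) = 0.544^5 = 0.047642
P(M+2) = 5 × 0.544^4 × 0.456^1 = 0.199678
P(M+4) = 10 × 0.544^3 × 0.456^2 = 0.334754
P(M+6) = 10 × 0.544^2 × 0.456^3 = 0.280603
P(M+8) = 5 × 0.544^1 × 0.456^4 = 0.117606
P(M+10) = 0.456^5 = 0.019716
The M+4 peak is largest (0.334754); scaling to 100 gives 14.2 : 59.6 : 100.0 : 83.8 : 35.1 : 5.9.

14.2 : 59.6 : 100.0 : 83.8 : 35.1 : 5.9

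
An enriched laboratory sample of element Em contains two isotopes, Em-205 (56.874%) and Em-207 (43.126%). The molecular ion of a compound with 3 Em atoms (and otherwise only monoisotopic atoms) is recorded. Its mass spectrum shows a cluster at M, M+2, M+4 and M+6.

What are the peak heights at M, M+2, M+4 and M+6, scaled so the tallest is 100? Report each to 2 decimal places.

Expanding (0.56874 + 0.43126)^3:
P(M) = 0.56874^3 = 0.183968
P(M+2) = 3 × 0.56874^2 × 0.43126^1 = 0.418493
P(M+4) = 3 × 0.56874^1 × 0.43126^2 = 0.317332
P(M+6) = 0.43126^3 = 0.080208
The M+2 peak is largest (0.418493); scaling to 100 gives 43.96 : 100.00 : 75.83 : 19.17.

43.96 : 100.00 : 75.83 : 19.17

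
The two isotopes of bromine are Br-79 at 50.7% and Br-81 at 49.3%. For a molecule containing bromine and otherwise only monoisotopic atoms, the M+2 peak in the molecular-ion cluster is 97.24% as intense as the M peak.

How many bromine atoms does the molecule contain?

1

With n Br atoms, P(M+2)/P(M) = C(n,1)·p^(n−1)q / p^n = n·q/p = n · 0.493/0.507.
n = 0.9724 × 0.507/0.493 = 1.00 ≈ 1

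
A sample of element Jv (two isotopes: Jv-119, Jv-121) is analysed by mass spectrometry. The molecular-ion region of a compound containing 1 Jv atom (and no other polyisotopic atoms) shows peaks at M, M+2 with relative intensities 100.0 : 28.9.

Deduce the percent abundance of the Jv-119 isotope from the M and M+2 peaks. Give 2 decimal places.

77.58%

Write p for the Jv-119 fraction. I(M+2)/I(M) = [C(1,1)·p^0·(1−p)] / p^1 = 1·(1−p)/p = 28.9/100.0 = 0.2890
(1−p)/p = 0.2890/1 = 0.2890  ⇒  p = 1/(1 + 0.2890) = 0.7758
Jv-119: 77.58%, Jv-121: 22.42%.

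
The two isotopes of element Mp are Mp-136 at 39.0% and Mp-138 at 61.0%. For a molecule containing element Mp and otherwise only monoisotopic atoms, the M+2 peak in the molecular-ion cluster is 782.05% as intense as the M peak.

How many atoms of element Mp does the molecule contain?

The M+2/M ratio from n Mp atoms is n · q/p = n · 0.610/0.390.
n = 7.8205 × 0.390/0.610 = 5.00 ≈ 5

5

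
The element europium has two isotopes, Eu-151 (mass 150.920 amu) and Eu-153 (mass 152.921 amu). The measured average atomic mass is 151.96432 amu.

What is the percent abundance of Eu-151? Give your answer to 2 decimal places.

47.81%

Let x be the fractional abundance of Eu-151; then Eu-153 has abundance 1 − x.
150.920·x + 152.921·(1 − x) = 151.96432
(150.920 − 152.921)·x = 151.96432 − 152.921
x = -0.95668 / -2.001 = 0.47810 → 47.81% Eu-151, 52.19% Eu-153.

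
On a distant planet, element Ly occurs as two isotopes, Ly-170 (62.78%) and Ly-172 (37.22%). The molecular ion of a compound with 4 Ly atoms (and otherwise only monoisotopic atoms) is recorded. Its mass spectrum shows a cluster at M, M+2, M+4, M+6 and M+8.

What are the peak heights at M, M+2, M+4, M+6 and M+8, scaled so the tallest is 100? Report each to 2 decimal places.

42.17 : 100.00 : 88.93 : 35.15 : 5.21

Each Ly atom is independently Ly-170 (p = 0.6278) or Ly-172 (q = 0.3722); the cluster is the binomial expansion (p + q)^4.
P(M) = 0.6278^4 = 0.155341
P(M+2) = 4 × 0.6278^3 × 0.3722^1 = 0.368384
P(M+4) = 6 × 0.6278^2 × 0.3722^2 = 0.327602
P(M+6) = 4 × 0.6278^1 × 0.3722^3 = 0.129482
P(M+8) = 0.3722^4 = 0.019191
The M+2 peak is largest (0.368384); scaling to 100 gives 42.17 : 100.00 : 88.93 : 35.15 : 5.21.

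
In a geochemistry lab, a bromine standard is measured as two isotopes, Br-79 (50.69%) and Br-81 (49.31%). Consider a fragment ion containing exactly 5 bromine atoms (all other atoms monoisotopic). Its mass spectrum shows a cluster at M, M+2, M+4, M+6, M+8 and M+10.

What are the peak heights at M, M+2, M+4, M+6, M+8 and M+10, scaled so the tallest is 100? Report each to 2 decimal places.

The 5 Br atoms are independent, so intensities follow the terms of (0.5069 + 0.4931)^5.
P(M) = 0.5069^5 = 0.033467
P(M+2) = 5 × 0.5069^4 × 0.4931^1 = 0.162777
P(M+4) = 10 × 0.5069^3 × 0.4931^2 = 0.316692
P(M+6) = 10 × 0.5069^2 × 0.4931^3 = 0.308070
P(M+8) = 5 × 0.5069^1 × 0.4931^4 = 0.149842
P(M+10) = 0.4931^5 = 0.029152
The M+4 peak is largest (0.316692); scaling to 100 gives 10.57 : 51.40 : 100.00 : 97.28 : 47.31 : 9.21.

10.57 : 51.40 : 100.00 : 97.28 : 47.31 : 9.21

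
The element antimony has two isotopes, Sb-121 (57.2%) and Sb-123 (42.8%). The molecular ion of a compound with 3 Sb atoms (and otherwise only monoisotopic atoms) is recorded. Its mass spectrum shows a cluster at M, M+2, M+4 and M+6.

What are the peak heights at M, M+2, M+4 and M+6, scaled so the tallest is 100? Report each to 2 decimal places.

The 3 Sb atoms are independent, so intensities follow the terms of (0.572 + 0.428)^3.
P(M) = 0.572^3 = 0.187149
P(M+2) = 3 × 0.572^2 × 0.428^1 = 0.420104
P(M+4) = 3 × 0.572^1 × 0.428^2 = 0.314344
P(M+6) = 0.428^3 = 0.078403
The M+2 peak is largest (0.420104); scaling to 100 gives 44.55 : 100.00 : 74.83 : 18.66.

44.55 : 100.00 : 74.83 : 18.66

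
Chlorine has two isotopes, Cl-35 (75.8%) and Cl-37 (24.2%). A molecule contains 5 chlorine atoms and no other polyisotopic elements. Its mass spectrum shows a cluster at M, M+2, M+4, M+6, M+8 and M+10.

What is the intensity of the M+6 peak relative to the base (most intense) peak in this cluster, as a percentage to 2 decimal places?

Term probabilities: M 0.2502, M+2 0.3994, M+4 0.2551, M+6 0.0814, M+8 0.0130, M+10 0.0008. Base peak = M+2.
P(M+2) = C(5,1) × 0.758^4 × 0.242^1 = 5 × 0.33012379 × 0.2420 = 0.399450 (base)
P(M+6) = C(5,3) × 0.758^2 × 0.242^3 = 10 × 0.574564 × 0.01417249 = 0.081430
Relative intensity = 0.081430 / 0.399450 × 100 = 20.39

20.39%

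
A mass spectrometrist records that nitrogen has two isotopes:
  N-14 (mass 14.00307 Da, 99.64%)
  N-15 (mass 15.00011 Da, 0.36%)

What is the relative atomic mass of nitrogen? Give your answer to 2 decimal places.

14.01 Da

The abundance-weighted mean is 0.9964 × 14.00307 + 0.0036 × 15.00011
= 13.952659 + 0.054000 = 14.006659 Da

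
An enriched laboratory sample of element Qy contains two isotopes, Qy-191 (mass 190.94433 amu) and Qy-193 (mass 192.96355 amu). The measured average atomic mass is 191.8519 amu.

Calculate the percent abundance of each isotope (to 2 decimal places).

With x = fraction of Qy-191 (so Qy-193 is 1 − x):
190.94433·x + 192.96355·(1 − x) = 191.8519
(190.94433 − 192.96355)·x = 191.8519 − 192.96355
x = -1.11165 / -2.01922 = 0.55053 → 55.05% Qy-191, 44.95% Qy-193.

Qy-191: 55.05%, Qy-193: 44.95%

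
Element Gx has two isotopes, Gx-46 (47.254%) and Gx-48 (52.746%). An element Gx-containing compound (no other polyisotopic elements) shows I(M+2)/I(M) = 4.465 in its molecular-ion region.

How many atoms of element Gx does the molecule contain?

4

With n Gx atoms, P(M+2)/P(M) = C(n,1)·p^(n−1)q / p^n = n·q/p = n · 0.52746/0.47254.
n = 4.465 × 0.47254/0.52746 = 4.00 ≈ 4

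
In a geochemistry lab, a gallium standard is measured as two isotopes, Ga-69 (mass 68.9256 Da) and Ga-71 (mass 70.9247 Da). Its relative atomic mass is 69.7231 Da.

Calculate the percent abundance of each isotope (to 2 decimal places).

With x = fraction of Ga-69 (so Ga-71 is 1 − x):
68.9256·x + 70.9247·(1 − x) = 69.7231
(68.9256 − 70.9247)·x = 69.7231 − 70.9247
x = -1.2016 / -1.9991 = 0.60107 → 60.11% Ga-69, 39.89% Ga-71.

Ga-69: 60.11%, Ga-71: 39.89%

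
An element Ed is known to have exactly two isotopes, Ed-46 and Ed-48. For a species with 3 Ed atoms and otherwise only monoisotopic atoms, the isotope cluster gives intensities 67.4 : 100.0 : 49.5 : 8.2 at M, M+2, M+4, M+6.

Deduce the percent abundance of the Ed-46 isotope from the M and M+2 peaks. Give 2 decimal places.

66.91%

If p is the fraction of Ed that is Ed-46, then I(M+2)/I(M) = [C(3,1)·p^2·(1−p)] / p^3 = 3·(1−p)/p = 100.0/67.4 = 1.4837
(1−p)/p = 1.4837/3 = 0.4946  ⇒  p = 1/(1 + 0.4946) = 0.6691
Ed-46: 66.91%, Ed-48: 33.09%.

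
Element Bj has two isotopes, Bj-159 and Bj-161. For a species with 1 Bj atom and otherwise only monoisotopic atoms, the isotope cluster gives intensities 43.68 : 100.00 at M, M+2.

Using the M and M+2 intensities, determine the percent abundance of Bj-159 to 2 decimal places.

Write p for the Bj-159 fraction. I(M+2)/I(M) = [C(1,1)·p^0·(1−p)] / p^1 = 1·(1−p)/p = 100.00/43.68 = 2.2894
(1−p)/p = 2.2894/1 = 2.2894  ⇒  p = 1/(1 + 2.2894) = 0.3040
Bj-159: 30.40%, Bj-161: 69.60%.

30.40%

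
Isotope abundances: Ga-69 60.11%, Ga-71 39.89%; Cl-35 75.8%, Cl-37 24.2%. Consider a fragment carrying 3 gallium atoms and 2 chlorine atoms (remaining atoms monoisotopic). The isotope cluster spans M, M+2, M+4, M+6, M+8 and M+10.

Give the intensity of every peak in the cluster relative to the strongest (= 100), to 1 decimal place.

Gallium pattern (n=3): 0.21719018 : 0.43239309 : 0.28694328 : 0.06347345
Chlorine pattern (n=2): 0.574564 : 0.366872 : 0.058564
Convolve the two distributions (both contribute in 2-u steps):
  M: 0.21719018×0.574564 = 0.124790
  M+2: 0.21719018×0.366872 + 0.43239309×0.574564 = 0.328118
  M+4: 0.21719018×0.058564 + 0.43239309×0.366872 + 0.28694328×0.574564 = 0.336220
  M+6: 0.43239309×0.058564 + 0.28694328×0.366872 + 0.06347345×0.574564 = 0.167064
  M+8: 0.28694328×0.058564 + 0.06347345×0.366872 = 0.040091
  M+10: 0.06347345×0.058564 = 0.003717
Scale to base peak (0.336220) = 100: 37.1 : 97.6 : 100.0 : 49.7 : 11.9 : 1.1

37.1 : 97.6 : 100.0 : 49.7 : 11.9 : 1.1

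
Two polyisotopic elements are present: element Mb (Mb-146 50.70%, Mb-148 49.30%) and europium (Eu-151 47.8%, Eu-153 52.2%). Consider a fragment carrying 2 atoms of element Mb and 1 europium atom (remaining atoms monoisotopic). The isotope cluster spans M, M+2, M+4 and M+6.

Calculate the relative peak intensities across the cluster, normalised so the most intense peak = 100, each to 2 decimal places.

Element Mb pattern (n=2): 0.257049 : 0.499902 : 0.243049
Europium pattern (n=1): 0.4780 : 0.5220
Convolve the two distributions (both contribute in 2-u steps):
  M: 0.257049×0.4780 = 0.122869
  M+2: 0.257049×0.5220 + 0.499902×0.4780 = 0.373133
  M+4: 0.499902×0.5220 + 0.243049×0.4780 = 0.377126
  M+6: 0.243049×0.5220 = 0.126872
Scale to base peak (0.377126) = 100: 32.58 : 98.94 : 100.00 : 33.64

32.58 : 98.94 : 100.00 : 33.64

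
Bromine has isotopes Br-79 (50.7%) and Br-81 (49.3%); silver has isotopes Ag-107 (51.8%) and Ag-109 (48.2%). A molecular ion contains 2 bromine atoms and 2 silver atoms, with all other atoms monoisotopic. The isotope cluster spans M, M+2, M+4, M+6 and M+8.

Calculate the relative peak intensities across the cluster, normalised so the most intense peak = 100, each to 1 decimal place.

18.4 : 70.1 : 100.0 : 63.4 : 15.1

Bromine pattern (n=2): 0.257049 : 0.499902 : 0.243049
Silver pattern (n=2): 0.268324 : 0.499352 : 0.232324
Convolve the two distributions (both contribute in 2-u steps):
  M: 0.257049×0.268324 = 0.068972
  M+2: 0.257049×0.499352 + 0.499902×0.268324 = 0.262494
  M+4: 0.257049×0.232324 + 0.499902×0.499352 + 0.243049×0.268324 = 0.374562
  M+6: 0.499902×0.232324 + 0.243049×0.499352 = 0.237506
  M+8: 0.243049×0.232324 = 0.056466
Scale to base peak (0.374562) = 100: 18.4 : 70.1 : 100.0 : 63.4 : 15.1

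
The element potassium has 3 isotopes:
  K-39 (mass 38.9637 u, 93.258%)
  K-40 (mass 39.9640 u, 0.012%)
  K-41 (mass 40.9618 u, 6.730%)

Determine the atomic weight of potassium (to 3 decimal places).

39.098 u

Average mass = Σ (abundance × isotope mass) = 0.93258 × 38.9637 + 0.00012 × 39.9640 + 0.06730 × 40.9618
= 36.33677 + 0.00480 + 2.75673 = 39.09830 u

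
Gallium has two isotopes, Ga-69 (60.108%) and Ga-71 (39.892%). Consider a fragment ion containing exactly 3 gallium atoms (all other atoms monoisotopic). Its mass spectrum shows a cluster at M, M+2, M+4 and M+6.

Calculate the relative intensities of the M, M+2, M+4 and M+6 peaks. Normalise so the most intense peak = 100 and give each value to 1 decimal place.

The 3 Ga atoms are independent, so intensities follow the terms of (0.60108 + 0.39892)^3.
P(M) = 0.60108^3 = 0.217169
P(M+2) = 3 × 0.60108^2 × 0.39892^1 = 0.432386
P(M+4) = 3 × 0.60108^1 × 0.39892^2 = 0.286963
P(M+6) = 0.39892^3 = 0.063483
The M+2 peak is largest (0.432386); scaling to 100 gives 50.2 : 100.0 : 66.4 : 14.7.

50.2 : 100.0 : 66.4 : 14.7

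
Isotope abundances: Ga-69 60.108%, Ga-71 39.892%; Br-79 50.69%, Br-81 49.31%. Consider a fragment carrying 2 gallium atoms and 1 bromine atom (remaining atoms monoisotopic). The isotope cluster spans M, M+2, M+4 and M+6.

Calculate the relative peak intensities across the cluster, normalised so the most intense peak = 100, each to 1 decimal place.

Gallium pattern (n=2): 0.36129717 : 0.47956567 : 0.15913717
Bromine pattern (n=1): 0.5069 : 0.4931
Convolve the two distributions (both contribute in 2-u steps):
  M: 0.36129717×0.5069 = 0.183142
  M+2: 0.36129717×0.4931 + 0.47956567×0.5069 = 0.421247
  M+4: 0.47956567×0.4931 + 0.15913717×0.5069 = 0.317140
  M+6: 0.15913717×0.4931 = 0.078471
Scale to base peak (0.421247) = 100: 43.5 : 100.0 : 75.3 : 18.6

43.5 : 100.0 : 75.3 : 18.6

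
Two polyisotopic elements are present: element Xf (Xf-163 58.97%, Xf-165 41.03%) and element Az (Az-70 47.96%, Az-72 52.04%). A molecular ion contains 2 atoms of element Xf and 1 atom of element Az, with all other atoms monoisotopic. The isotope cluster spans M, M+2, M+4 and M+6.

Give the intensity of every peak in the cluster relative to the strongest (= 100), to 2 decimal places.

Element Xf pattern (n=2): 0.34774609 : 0.48390782 : 0.16834609
Element Az pattern (n=1): 0.4796 : 0.5204
Convolve the two distributions (both contribute in 2-u steps):
  M: 0.34774609×0.4796 = 0.166779
  M+2: 0.34774609×0.5204 + 0.48390782×0.4796 = 0.413049
  M+4: 0.48390782×0.5204 + 0.16834609×0.4796 = 0.332564
  M+6: 0.16834609×0.5204 = 0.087607
Scale to base peak (0.413049) = 100: 40.38 : 100.00 : 80.51 : 21.21

40.38 : 100.00 : 80.51 : 21.21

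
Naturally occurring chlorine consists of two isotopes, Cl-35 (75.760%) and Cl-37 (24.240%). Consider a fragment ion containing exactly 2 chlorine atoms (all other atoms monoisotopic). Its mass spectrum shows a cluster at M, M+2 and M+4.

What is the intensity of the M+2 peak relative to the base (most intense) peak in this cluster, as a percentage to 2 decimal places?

(0.75760 + 0.24240)^2 gives M 0.5740, M+2 0.3673, M+4 0.0588; the largest is M.
P(M) = C(2,0) × 0.75760^2 × 0.24240^0 = 1 × 0.57395776 × 1.0000 = 0.573958 (base)
P(M+2) = C(2,1) × 0.75760^1 × 0.24240^1 = 2 × 0.7576 × 0.2424 = 0.367284
Relative intensity = 0.367284 / 0.573958 × 100 = 63.99

63.99%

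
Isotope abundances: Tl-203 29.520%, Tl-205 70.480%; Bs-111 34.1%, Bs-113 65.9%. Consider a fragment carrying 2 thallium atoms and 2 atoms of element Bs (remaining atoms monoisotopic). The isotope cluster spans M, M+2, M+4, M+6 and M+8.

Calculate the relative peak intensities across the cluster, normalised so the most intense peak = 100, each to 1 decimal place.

Thallium pattern (n=2): 0.08714304 : 0.41611392 : 0.49674304
Element Bs pattern (n=2): 0.116281 : 0.449438 : 0.434281
Convolve the two distributions (both contribute in 2-u steps):
  M: 0.08714304×0.116281 = 0.010133
  M+2: 0.08714304×0.449438 + 0.41611392×0.116281 = 0.087552
  M+4: 0.08714304×0.434281 + 0.41611392×0.449438 + 0.49674304×0.116281 = 0.282624
  M+6: 0.41611392×0.434281 + 0.49674304×0.449438 = 0.403966
  M+8: 0.49674304×0.434281 = 0.215726
Scale to base peak (0.403966) = 100: 2.5 : 21.7 : 70.0 : 100.0 : 53.4

2.5 : 21.7 : 70.0 : 100.0 : 53.4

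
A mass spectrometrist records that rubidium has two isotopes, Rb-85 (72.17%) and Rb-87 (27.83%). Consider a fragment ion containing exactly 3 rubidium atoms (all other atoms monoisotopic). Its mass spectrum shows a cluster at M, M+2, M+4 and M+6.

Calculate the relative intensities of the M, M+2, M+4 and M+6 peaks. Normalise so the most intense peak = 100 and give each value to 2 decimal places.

86.44 : 100.00 : 38.56 : 4.96

Expanding (0.7217 + 0.2783)^3:
P(M) = 0.7217^3 = 0.375898
P(M+2) = 3 × 0.7217^2 × 0.2783^1 = 0.434858
P(M+4) = 3 × 0.7217^1 × 0.2783^2 = 0.167689
P(M+6) = 0.2783^3 = 0.021555
The M+2 peak is largest (0.434858); scaling to 100 gives 86.44 : 100.00 : 38.56 : 4.96.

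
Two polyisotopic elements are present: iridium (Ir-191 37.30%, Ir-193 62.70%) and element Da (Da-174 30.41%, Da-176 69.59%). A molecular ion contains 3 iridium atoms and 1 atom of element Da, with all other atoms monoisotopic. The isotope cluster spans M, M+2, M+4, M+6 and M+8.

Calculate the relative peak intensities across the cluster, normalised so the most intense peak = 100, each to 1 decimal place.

4.1 : 30.4 : 82.9 : 100.0 : 45.0

Iridium pattern (n=3): 0.05189512 : 0.26170165 : 0.43991135 : 0.24649188
Element Da pattern (n=1): 0.3041 : 0.6959
Convolve the two distributions (both contribute in 2-u steps):
  M: 0.05189512×0.3041 = 0.015781
  M+2: 0.05189512×0.6959 + 0.26170165×0.3041 = 0.115697
  M+4: 0.26170165×0.6959 + 0.43991135×0.3041 = 0.315895
  M+6: 0.43991135×0.6959 + 0.24649188×0.3041 = 0.381092
  M+8: 0.24649188×0.6959 = 0.171534
Scale to base peak (0.381092) = 100: 4.1 : 30.4 : 82.9 : 100.0 : 45.0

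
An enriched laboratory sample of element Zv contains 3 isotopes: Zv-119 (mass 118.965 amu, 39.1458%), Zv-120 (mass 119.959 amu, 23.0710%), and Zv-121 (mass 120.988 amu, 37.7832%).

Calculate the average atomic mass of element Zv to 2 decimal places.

119.96 amu

The abundance-weighted mean is 0.391458 × 118.965 + 0.230710 × 119.959 + 0.377832 × 120.988
= 46.5698 + 27.6757 + 45.7131 = 119.9586 amu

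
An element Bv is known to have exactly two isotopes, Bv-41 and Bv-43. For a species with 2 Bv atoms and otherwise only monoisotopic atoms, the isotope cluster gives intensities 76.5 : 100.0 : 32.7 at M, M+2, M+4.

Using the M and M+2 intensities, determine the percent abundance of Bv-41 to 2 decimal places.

60.47%

Let p = fractional abundance of Bv-41. I(M+2)/I(M) = [C(2,1)·p^1·(1−p)] / p^2 = 2·(1−p)/p = 100.0/76.5 = 1.3072
(1−p)/p = 1.3072/2 = 0.6536  ⇒  p = 1/(1 + 0.6536) = 0.6047
Bv-41: 60.47%, Bv-43: 39.53%.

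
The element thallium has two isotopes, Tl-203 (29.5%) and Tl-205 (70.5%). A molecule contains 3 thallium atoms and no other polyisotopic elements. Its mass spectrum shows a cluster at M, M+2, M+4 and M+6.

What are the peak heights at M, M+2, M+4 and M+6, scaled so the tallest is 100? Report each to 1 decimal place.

Expanding (0.295 + 0.705)^3:
P(M) = 0.295^3 = 0.025672
P(M+2) = 3 × 0.295^2 × 0.705^1 = 0.184058
P(M+4) = 3 × 0.295^1 × 0.705^2 = 0.439867
P(M+6) = 0.705^3 = 0.350403
The M+4 peak is largest (0.439867); scaling to 100 gives 5.8 : 41.8 : 100.0 : 79.7.

5.8 : 41.8 : 100.0 : 79.7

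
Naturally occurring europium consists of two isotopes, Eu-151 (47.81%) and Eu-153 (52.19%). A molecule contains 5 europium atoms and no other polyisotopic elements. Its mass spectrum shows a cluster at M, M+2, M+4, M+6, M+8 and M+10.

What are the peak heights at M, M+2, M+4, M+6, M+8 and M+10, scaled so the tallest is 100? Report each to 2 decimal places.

7.69 : 41.96 : 91.61 : 100.00 : 54.58 : 11.92

Each Eu atom is independently Eu-151 (p = 0.4781) or Eu-153 (q = 0.5219); the cluster is the binomial expansion (p + q)^5.
P(M) = 0.4781^5 = 0.024980
P(M+2) = 5 × 0.4781^4 × 0.5219^1 = 0.136343
P(M+4) = 10 × 0.4781^3 × 0.5219^2 = 0.297667
P(M+6) = 10 × 0.4781^2 × 0.5219^3 = 0.324937
P(M+8) = 5 × 0.4781^1 × 0.5219^4 = 0.177353
P(M+10) = 0.5219^5 = 0.038720
The M+6 peak is largest (0.324937); scaling to 100 gives 7.69 : 41.96 : 91.61 : 100.00 : 54.58 : 11.92.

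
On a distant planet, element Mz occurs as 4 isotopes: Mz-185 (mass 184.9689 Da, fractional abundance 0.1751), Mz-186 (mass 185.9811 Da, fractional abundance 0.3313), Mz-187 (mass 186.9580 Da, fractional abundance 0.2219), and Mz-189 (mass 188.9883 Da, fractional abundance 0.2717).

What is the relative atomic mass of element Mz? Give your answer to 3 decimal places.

Weight each isotope mass by its fractional abundance: 0.1751 × 184.9689 + 0.3313 × 185.9811 + 0.2219 × 186.9580 + 0.2717 × 188.9883
= 32.38805 + 61.61554 + 41.48598 + 51.34812 = 186.83769 Da

186.838 Da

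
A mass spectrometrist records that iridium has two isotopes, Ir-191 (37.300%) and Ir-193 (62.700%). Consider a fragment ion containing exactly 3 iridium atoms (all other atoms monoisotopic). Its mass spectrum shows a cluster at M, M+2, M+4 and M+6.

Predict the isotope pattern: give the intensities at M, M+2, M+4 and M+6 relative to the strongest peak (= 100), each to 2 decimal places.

Each Ir atom is independently Ir-191 (p = 0.37300) or Ir-193 (q = 0.62700); the cluster is the binomial expansion (p + q)^3.
P(M) = 0.37300^3 = 0.051895
P(M+2) = 3 × 0.37300^2 × 0.62700^1 = 0.261702
P(M+4) = 3 × 0.37300^1 × 0.62700^2 = 0.439911
P(M+6) = 0.62700^3 = 0.246492
The M+4 peak is largest (0.439911); scaling to 100 gives 11.80 : 59.49 : 100.00 : 56.03.

11.80 : 59.49 : 100.00 : 56.03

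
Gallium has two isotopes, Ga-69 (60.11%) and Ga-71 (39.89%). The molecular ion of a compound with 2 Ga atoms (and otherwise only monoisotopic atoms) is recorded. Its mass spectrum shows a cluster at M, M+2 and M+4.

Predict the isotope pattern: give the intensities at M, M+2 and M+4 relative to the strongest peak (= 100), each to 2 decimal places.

75.34 : 100.00 : 33.18

The 2 Ga atoms are independent, so intensities follow the terms of (0.6011 + 0.3989)^2.
P(M) = 0.6011^2 = 0.361321
P(M+2) = 2 × 0.6011^1 × 0.3989^1 = 0.479558
P(M+4) = 0.3989^2 = 0.159121
The M+2 peak is largest (0.479558); scaling to 100 gives 75.34 : 100.00 : 33.18.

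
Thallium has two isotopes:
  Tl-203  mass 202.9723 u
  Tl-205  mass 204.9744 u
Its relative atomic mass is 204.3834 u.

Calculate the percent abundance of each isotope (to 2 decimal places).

With x = fraction of Tl-203 (so Tl-205 is 1 − x):
202.9723·x + 204.9744·(1 − x) = 204.3834
(202.9723 − 204.9744)·x = 204.3834 − 204.9744
x = -0.5910 / -2.0021 = 0.29519 → 29.52% Tl-203, 70.48% Tl-205.

Tl-203: 29.52%, Tl-205: 70.48%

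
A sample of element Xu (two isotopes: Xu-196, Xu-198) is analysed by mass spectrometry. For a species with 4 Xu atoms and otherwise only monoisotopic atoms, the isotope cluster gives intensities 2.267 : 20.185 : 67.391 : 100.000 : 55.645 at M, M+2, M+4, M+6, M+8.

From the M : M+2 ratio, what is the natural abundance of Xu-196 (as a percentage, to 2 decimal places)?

31.00%

If p is the fraction of Xu that is Xu-196, then I(M+2)/I(M) = [C(4,1)·p^3·(1−p)] / p^4 = 4·(1−p)/p = 20.185/2.267 = 8.9038
(1−p)/p = 8.9038/4 = 2.2260  ⇒  p = 1/(1 + 2.2260) = 0.3100
Xu-196: 31.00%, Xu-198: 69.00%.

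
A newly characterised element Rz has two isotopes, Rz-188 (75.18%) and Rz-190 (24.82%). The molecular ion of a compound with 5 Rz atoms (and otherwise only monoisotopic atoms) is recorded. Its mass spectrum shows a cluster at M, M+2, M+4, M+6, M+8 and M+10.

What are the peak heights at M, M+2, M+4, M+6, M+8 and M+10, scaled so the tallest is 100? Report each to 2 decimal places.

The 5 Rz atoms are independent, so intensities follow the terms of (0.7518 + 0.2482)^5.
P(M) = 0.7518^5 = 0.240166
P(M+2) = 5 × 0.7518^4 × 0.2482^1 = 0.396443
P(M+4) = 10 × 0.7518^3 × 0.2482^2 = 0.261764
P(M+6) = 10 × 0.7518^2 × 0.2482^3 = 0.086419
P(M+8) = 5 × 0.7518^1 × 0.2482^4 = 0.014265
P(M+10) = 0.2482^5 = 0.000942
The M+2 peak is largest (0.396443); scaling to 100 gives 60.58 : 100.00 : 66.03 : 21.80 : 3.60 : 0.24.

60.58 : 100.00 : 66.03 : 21.80 : 3.60 : 0.24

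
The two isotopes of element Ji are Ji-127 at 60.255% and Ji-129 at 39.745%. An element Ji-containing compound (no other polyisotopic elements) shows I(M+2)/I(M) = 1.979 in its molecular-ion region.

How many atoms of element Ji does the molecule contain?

For n independent Ji atoms, I(M+2)/I(M) = n · (abundance Ji-129) / (abundance Ji-127) = n · 0.39745/0.60255.
n = 1.979 × 0.60255/0.39745 = 3.00 ≈ 3

3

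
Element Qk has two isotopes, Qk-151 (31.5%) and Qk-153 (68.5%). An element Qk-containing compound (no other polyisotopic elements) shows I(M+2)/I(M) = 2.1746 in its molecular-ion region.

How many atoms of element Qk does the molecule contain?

With n Qk atoms, P(M+2)/P(M) = C(n,1)·p^(n−1)q / p^n = n·q/p = n · 0.685/0.315.
n = 2.1746 × 0.315/0.685 = 1.00 ≈ 1

1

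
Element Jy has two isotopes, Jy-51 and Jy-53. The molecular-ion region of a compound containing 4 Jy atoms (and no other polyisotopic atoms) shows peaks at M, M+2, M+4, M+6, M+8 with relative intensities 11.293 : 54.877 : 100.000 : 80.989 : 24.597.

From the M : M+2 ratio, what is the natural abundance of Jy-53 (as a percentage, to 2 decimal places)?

If p is the fraction of Jy that is Jy-51, then I(M+2)/I(M) = [C(4,1)·p^3·(1−p)] / p^4 = 4·(1−p)/p = 54.877/11.293 = 4.8594
(1−p)/p = 4.8594/4 = 1.2148  ⇒  p = 1/(1 + 1.2148) = 0.4515
Jy-51: 45.15%, Jy-53: 54.85%.

54.85%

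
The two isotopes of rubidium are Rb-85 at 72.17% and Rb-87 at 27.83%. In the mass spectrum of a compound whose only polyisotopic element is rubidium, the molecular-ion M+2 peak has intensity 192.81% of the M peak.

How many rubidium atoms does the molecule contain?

With n Rb atoms, P(M+2)/P(M) = C(n,1)·p^(n−1)q / p^n = n·q/p = n · 0.2783/0.7217.
n = 1.9281 × 0.7217/0.2783 = 5.00 ≈ 5

5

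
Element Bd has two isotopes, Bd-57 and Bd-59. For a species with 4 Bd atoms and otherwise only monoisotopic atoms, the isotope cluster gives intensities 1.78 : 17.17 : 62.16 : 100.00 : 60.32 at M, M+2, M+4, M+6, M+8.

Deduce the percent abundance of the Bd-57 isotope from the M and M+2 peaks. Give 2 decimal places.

29.31%

Let p = fractional abundance of Bd-57. I(M+2)/I(M) = [C(4,1)·p^3·(1−p)] / p^4 = 4·(1−p)/p = 17.17/1.78 = 9.6461
(1−p)/p = 9.6461/4 = 2.4115  ⇒  p = 1/(1 + 2.4115) = 0.2931
Bd-57: 29.31%, Bd-59: 70.69%.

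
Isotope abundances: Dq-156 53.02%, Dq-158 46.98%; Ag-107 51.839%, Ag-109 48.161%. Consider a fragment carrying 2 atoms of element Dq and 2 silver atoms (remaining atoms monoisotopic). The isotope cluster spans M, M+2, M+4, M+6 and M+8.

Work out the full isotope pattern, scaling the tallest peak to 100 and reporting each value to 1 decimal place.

Element Dq pattern (n=2): 0.28111204 : 0.49817592 : 0.22071204
Silver pattern (n=2): 0.26872819 : 0.49932362 : 0.23194819
Convolve the two distributions (both contribute in 2-u steps):
  M: 0.28111204×0.26872819 = 0.075543
  M+2: 0.28111204×0.49932362 + 0.49817592×0.26872819 = 0.274240
  M+4: 0.28111204×0.23194819 + 0.49817592×0.49932362 + 0.22071204×0.26872819 = 0.373266
  M+6: 0.49817592×0.23194819 + 0.22071204×0.49932362 = 0.225758
  M+8: 0.22071204×0.23194819 = 0.051194
Scale to base peak (0.373266) = 100: 20.2 : 73.5 : 100.0 : 60.5 : 13.7

20.2 : 73.5 : 100.0 : 60.5 : 13.7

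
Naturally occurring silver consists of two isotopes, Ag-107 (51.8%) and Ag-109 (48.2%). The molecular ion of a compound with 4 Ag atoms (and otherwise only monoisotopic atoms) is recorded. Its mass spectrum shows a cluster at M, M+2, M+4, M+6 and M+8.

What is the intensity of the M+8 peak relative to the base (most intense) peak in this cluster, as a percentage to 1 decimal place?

14.4%

Binomial terms of (0.518 + 0.482)^4: M 0.0720, M+2 0.2680, M+4 0.3740, M+6 0.2320, M+8 0.0540 → M+4 is the base peak.
P(M+4) = C(4,2) × 0.518^2 × 0.482^2 = 6 × 0.268324 × 0.232324 = 0.374029 (base)
P(M+8) = C(4,4) × 0.518^0 × 0.482^4 = 1 × 1.0000 × 0.05397444 = 0.053974
Relative intensity = 0.053974 / 0.374029 × 100 = 14.4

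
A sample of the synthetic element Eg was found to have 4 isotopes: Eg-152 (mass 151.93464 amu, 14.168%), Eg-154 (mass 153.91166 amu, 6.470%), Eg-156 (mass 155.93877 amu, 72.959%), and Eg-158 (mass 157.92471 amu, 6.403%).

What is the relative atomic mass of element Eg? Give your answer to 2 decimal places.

Average mass = Σ (abundance × isotope mass) = 0.14168 × 151.93464 + 0.06470 × 153.91166 + 0.72959 × 155.93877 + 0.06403 × 157.92471
= 21.526100 + 9.958084 + 113.771367 + 10.111919 = 155.367470 amu

155.37 amu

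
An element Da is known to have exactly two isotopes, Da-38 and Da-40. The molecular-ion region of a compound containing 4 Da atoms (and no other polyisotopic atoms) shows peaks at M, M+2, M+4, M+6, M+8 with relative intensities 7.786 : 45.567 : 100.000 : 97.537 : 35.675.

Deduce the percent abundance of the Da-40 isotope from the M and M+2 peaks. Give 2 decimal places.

59.40%

Write p for the Da-38 fraction. I(M+2)/I(M) = [C(4,1)·p^3·(1−p)] / p^4 = 4·(1−p)/p = 45.567/7.786 = 5.8524
(1−p)/p = 5.8524/4 = 1.4631  ⇒  p = 1/(1 + 1.4631) = 0.4060
Da-38: 40.60%, Da-40: 59.40%.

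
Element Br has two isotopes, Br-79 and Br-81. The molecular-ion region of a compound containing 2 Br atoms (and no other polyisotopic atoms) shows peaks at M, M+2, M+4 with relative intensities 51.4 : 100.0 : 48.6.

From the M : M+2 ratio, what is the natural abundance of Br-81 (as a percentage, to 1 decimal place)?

49.3%

Let p = fractional abundance of Br-79. I(M+2)/I(M) = [C(2,1)·p^1·(1−p)] / p^2 = 2·(1−p)/p = 100.0/51.4 = 1.9455
(1−p)/p = 1.9455/2 = 0.9728  ⇒  p = 1/(1 + 0.9728) = 0.5069
Br-79: 50.7%, Br-81: 49.3%.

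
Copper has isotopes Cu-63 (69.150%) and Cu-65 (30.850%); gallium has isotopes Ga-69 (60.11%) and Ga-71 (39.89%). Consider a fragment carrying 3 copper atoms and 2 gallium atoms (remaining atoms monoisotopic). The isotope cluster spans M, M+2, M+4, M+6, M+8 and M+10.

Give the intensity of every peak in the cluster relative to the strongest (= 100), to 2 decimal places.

Copper pattern (n=3): 0.33065611 : 0.44254842 : 0.19743483 : 0.02936064
Gallium pattern (n=2): 0.36132121 : 0.47955758 : 0.15912121
Convolve the two distributions (both contribute in 2-u steps):
  M: 0.33065611×0.36132121 = 0.119473
  M+2: 0.33065611×0.47955758 + 0.44254842×0.36132121 = 0.318471
  M+4: 0.33065611×0.15912121 + 0.44254842×0.47955758 + 0.19743483×0.36132121 = 0.336179
  M+6: 0.44254842×0.15912121 + 0.19743483×0.47955758 + 0.02936064×0.36132121 = 0.175709
  M+8: 0.19743483×0.15912121 + 0.02936064×0.47955758 = 0.045496
  M+10: 0.02936064×0.15912121 = 0.004672
Scale to base peak (0.336179) = 100: 35.54 : 94.73 : 100.00 : 52.27 : 13.53 : 1.39

35.54 : 94.73 : 100.00 : 52.27 : 13.53 : 1.39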